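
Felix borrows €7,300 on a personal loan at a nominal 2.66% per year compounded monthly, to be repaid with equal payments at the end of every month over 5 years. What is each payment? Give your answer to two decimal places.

€130.07

i = 0.0266/12 = 0.00221667 per month; n = 5·12 = 60.
PMT = 7300 / ( [1 − (1+0.00221667)^(−60)] / 0.00221667 ) = 7300 / 56.123025 = 130.0714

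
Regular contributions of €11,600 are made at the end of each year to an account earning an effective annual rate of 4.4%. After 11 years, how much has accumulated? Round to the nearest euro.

Accumulation factor s(11|0.044) = 13.769361; FV = 11600 × 13.769361 = 159,724.5874

€159,725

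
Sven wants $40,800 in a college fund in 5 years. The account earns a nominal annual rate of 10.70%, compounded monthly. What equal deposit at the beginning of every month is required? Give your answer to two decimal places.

Periodic rate i = 0.107/12 = 0.00891667; n = 5 × 12 = 60 periods.
PMT = 40800 / ( [(1+0.00891667)^60 − 1] / 0.00891667 × (1+i) ) = 40800 / 79.589887 = 512.6279

$512.63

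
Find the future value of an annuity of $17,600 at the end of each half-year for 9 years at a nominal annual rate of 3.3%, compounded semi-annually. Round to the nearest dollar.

$365,395

Periodic rate i = 0.033/2 = 0.0165; n = 9 × 2 = 18 periods.
FV = 17600 × [(1+0.0165)^18 − 1] / 0.0165 = 17600 × 20.761060 = 365,394.6617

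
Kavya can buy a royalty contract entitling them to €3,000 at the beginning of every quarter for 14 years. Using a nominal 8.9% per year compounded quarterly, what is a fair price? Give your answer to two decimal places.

€97,638.53

With 4 periods per year: i = 0.02225, n = 56.
PV = PMT · [1 − (1+i)^(−n)] / i × (1+i) = 3000 · 32.546176 = 97,638.5293
(Beginning-of-period payments → annuity-due factor ×(1+i).)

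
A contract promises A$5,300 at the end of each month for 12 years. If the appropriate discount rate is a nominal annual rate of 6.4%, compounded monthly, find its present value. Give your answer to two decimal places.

A$531,767.78

With 12 periods per year: i = 0.00533333, n = 144.
PV = PMT · [1 − (1+i)^(−n)] / i = 5300 · 100.333543 = 531,767.7764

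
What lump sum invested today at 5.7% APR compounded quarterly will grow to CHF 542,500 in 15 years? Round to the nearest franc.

i = 0.057/4 = 0.01425 per quarter; n = 15·4 = 60.
PV = FV·(1+i)^(−n) = 542,500 × 0.427857 = 232,112.6233

CHF 232,113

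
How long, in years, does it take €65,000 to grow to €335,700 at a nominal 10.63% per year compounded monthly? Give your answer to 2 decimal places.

15.51 years

Periodic rate i = 0.1063/12 = 0.00885833.
(1+i)^n = 335700/65000 = 5.16462, so n = ln 5.16462 / ln 1.00886 = 186.1628 months
= 186.1628/12 years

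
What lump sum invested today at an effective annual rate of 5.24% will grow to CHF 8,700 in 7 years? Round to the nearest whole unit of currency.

CHF 6,085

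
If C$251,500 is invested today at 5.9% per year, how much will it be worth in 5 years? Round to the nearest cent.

FV = 251,500 × (1 + 0.059)^5 = 334,979.1606

C$334,979.16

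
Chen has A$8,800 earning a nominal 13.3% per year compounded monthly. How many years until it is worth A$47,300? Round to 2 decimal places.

Periodic rate i = 0.133/12 = 0.0110833.
(1+i)^n = 47300/8800 = 5.37500, so n = ln 5.37500 / ln 1.01108 = 152.5770 months
= 152.5770/12 years

12.71 years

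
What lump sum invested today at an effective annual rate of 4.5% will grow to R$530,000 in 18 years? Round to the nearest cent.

R$239,984.20

Discount factor = (1+0.045)^(−18) = 0.452800; PV = 530,000 × 0.452800 = 239,984.1955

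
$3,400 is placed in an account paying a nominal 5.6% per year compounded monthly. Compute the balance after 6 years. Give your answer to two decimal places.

Periodic rate i = 0.056/12 = 0.00466667; n = 6 × 12 = 72 periods.
FV = 3,400 × (1 + 0.00466667)^72 = 4,754.0356

$4,754.04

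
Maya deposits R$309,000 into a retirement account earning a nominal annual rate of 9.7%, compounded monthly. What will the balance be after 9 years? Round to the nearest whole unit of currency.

R$737,180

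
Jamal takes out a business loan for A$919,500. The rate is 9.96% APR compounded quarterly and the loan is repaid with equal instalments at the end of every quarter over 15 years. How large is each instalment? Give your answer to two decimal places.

A$29,681.21

Periodic rate i = 0.0996/4 = 0.0249; n = 15 × 4 = 60 periods.
PMT = 919500 / ( [1 − (1+0.0249)^(−60)] / 0.0249 ) = 919500 / 30.979197 = 29,681.2083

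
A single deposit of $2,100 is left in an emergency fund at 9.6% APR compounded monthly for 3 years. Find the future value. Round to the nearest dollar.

With 12 periods per year: i = 0.008, n = 36.
FV = 2,100 × (1 + 0.008)^36 = 2,797.6827

$2,798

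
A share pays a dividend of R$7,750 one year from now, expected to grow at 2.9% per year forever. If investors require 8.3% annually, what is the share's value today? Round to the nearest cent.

PV = PMT / (i − g) = 7750 / (0.083 − 0.029) = 7750 / 0.054000 = 143,518.5185

R$143,518.52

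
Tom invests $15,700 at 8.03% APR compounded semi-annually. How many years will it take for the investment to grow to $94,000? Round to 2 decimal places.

22.73 years

Periodic rate i = 0.0803/2 = 0.04015.
n = ln(94000/15700) / ln(1+0.04015) = ln(5.98726) / 0.039365 = 45.4626 half-years
= 45.4626/2 years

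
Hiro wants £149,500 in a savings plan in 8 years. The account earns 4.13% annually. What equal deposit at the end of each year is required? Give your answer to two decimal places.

FV-annuity factor = 9.257016; PMT = 149500 / 9.257016 = 16,149.9125

£16,149.91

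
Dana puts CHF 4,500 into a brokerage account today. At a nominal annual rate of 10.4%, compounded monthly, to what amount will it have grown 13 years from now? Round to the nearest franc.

CHF 17,292

Periodic rate i = 0.104/12 = 0.00866667; n = 13 × 12 = 156 periods.
FV = PV·(1+i)^n = 4,500 × 3.842699 = 17,292.1452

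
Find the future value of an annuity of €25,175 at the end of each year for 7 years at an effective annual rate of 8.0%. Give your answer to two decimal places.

€224,631.57

FV = PMT · [(1+i)^n − 1] / i = 25175 · 8.922803 = 224,631.5746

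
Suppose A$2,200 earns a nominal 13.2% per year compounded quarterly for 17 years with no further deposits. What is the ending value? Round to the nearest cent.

A$20,009.88

Periodic rate i = 0.132/4 = 0.033; n = 17 × 4 = 68 periods.
FV = 2,200 × (1 + 0.033)^68 = 20,009.8828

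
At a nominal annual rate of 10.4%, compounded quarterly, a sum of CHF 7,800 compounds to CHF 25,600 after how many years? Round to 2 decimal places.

Periodic rate i = 0.104/4 = 0.026.
n = ln(25600/7800) / ln(1+0.026) = ln(3.28205) / 0.025668 = 46.3020 quarters
= 46.3020/4 years

11.58 years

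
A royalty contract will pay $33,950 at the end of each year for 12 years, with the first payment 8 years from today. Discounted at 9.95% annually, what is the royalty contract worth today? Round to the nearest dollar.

$119,377

PV at t=7 (ordinary 12-year annuity): 33950 × a(12|0.0995) = 33950 × 6.830413 = 231,892.5066
PV₀ = 231,892.5066 / (1+0.0995)^7 = 231,892.5066 / 1.942525 = 119,376.8401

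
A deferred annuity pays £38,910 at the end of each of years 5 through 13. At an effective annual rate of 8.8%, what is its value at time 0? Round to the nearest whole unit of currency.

PV at t=4 (ordinary 9-year annuity): 38910 × a(9|0.088) = 38910 × 6.044302 = 235,183.8006
Discount back 4 years: 235,183.8006 × (1+0.088)^(−4) = 235,183.8006 × 0.713649 = 167,838.5902

£167,839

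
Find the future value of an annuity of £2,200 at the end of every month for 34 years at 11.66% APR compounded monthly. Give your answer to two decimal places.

£11,476,971.14

Periodic rate i = 0.1166/12 = 0.00971667; n = 34 × 12 = 408 periods.
FV = 2200 × [(1+0.00971667)^408 − 1] / 0.00971667 = 2200 × 5216.805064 = 11,476,971.1415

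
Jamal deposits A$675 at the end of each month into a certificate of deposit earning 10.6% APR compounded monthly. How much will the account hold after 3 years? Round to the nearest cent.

With 12 periods per year: i = 0.00883333, n = 36.
FV = PMT · [(1+i)^n − 1] / i = 675 · 42.165122 = 28,461.4576

A$28,461.46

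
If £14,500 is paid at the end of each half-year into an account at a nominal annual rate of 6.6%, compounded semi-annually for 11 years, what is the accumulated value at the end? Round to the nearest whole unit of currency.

£458,161

With 2 periods per year: i = 0.033, n = 22.
FV = 14500 × [(1+0.033)^22 − 1] / 0.033 = 14500 × 31.597324 = 458,161.1954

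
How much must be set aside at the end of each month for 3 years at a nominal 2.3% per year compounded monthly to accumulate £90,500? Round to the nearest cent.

£2,430.56

i = 0.023/12 = 0.00191667 per month; n = 3·12 = 36.
PMT = 90500 / ( [(1+0.00191667)^36 − 1] / 0.00191667 ) = 90500 / 37.234149 = 2,430.5644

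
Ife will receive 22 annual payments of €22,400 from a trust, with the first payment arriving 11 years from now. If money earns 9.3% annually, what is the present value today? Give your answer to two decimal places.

PV at t=10 (ordinary 22-year annuity): 22400 × a(22|0.093) = 22400 × 9.232584 = 206,809.8708
PV₀ = 206,809.8708 / (1+0.093)^10 = 206,809.8708 / 2.433333 = 84,990.3551

€84,990.36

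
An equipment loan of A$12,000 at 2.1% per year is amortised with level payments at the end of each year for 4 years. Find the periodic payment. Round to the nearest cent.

A$3,159.14

Annuity-PV factor = 3.798506; PMT = 12000 / 3.798506 = 3,159.1364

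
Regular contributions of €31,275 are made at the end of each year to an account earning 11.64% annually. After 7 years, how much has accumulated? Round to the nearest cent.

€312,056.30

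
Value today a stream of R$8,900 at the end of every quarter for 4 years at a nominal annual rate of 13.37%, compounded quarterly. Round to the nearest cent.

With 4 periods per year: i = 0.033425, n = 16.
PV = 8900 × [1 − (1+0.033425)^(−16)] / 0.033425 = 8900 × 12.238422 = 108,921.9566

R$108,921.96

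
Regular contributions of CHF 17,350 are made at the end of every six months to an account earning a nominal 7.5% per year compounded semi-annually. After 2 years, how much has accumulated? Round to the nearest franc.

CHF 73,402

Periodic rate i = 0.075/2 = 0.0375; n = 2 × 2 = 4 periods.
Accumulation factor s(4|0.0375) = 4.230678; FV = 17350 × 4.230678 = 73,402.2587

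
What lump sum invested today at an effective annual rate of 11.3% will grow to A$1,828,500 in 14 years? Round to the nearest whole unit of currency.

PV = FV·(1+i)^(−n) = 1,828,500 × 0.223392 = 408,472.3501

A$408,472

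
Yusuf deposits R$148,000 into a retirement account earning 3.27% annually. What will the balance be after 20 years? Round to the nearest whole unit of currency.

R$281,673

FV = 148,000 × (1 + 0.0327)^20 = 281,673.0237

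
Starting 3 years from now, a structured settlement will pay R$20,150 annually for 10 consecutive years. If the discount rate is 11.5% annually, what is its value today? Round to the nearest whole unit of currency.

R$93,483

Value one period before first payment (t=2): 20150 × [1 − (1+0.115)^(−10)] / 0.115 = 20150 × 5.767771 = 116,220.5804
Discount back 2 years: 116,220.5804 × (1+0.115)^(−2) = 116,220.5804 × 0.804360 = 93,483.1430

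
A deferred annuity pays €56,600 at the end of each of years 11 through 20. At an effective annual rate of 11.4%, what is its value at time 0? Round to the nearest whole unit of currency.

€111,371

PV at t=10 (ordinary 10-year annuity): 56600 × a(10|0.114) = 56600 × 5.791745 = 327,812.7509
Discount back 10 years: 327,812.7509 × (1+0.114)^(−10) = 327,812.7509 × 0.339741 = 111,371.4654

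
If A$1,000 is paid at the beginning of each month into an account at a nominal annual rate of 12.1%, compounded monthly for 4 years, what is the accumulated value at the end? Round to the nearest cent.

With 12 periods per year: i = 0.0100833, n = 48.
FV = PMT · [(1+i)^n − 1] / i × (1+i) = 1000 · 61.969717 = 61,969.7172
(Beginning-of-period payments → annuity-due factor ×(1+i).)

A$61,969.72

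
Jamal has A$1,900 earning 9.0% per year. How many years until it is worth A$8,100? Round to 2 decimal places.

(1+i)^n = 8100/1900 = 4.26316, so n = ln 4.26316 / ln 1.09 = 16.8258 years

16.83 years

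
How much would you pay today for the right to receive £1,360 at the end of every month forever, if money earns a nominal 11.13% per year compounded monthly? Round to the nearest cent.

£146,630.73

Periodic rate i = 0.1113/12 = 0.009275.
PV = C/r = 1360/0.009275 = 146,630.7278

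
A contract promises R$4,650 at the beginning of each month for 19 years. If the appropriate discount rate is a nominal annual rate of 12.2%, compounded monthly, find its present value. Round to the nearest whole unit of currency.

R$415,995

i = 0.122/12 = 0.0101667 per month; n = 19·12 = 228.
PV = 4650 × [1 − (1+0.0101667)^(−228)] / 0.0101667 × (1+i) = 4650 × 89.461395 = 415,995.4848
(Beginning-of-period payments → annuity-due factor ×(1+i).)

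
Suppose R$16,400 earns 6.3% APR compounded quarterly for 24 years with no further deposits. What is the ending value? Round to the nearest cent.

R$73,515.62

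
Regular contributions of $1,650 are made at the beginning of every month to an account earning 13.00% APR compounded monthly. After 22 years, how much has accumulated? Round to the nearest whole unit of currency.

$2,493,347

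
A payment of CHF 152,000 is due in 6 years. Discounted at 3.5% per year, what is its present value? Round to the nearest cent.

CHF 123,652.10

Discount factor = (1+0.035)^(−6) = 0.813501; PV = 152,000 × 0.813501 = 123,652.0979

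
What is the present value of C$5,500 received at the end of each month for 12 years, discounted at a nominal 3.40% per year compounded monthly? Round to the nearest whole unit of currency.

C$649,590

With 12 periods per year: i = 0.00283333, n = 144.
PV = PMT · [1 − (1+i)^(−n)] / i = 5500 · 118.107310 = 649,590.2027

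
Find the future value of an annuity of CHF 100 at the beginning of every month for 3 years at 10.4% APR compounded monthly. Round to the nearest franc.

i = 0.104/12 = 0.00866667 per month; n = 3·12 = 36.
FV = PMT · [(1+i)^n − 1] / i × (1+i) = 100 · 42.401184 = 4,240.1184
Payments are at the start of each period, so multiply by (1+i).

CHF 4,240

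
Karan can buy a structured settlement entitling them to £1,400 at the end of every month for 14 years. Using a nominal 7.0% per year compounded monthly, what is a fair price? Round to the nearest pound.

Periodic rate i = 0.07/12 = 0.00583333; n = 14 × 12 = 168 periods.
Annuity factor a(168|0.00583333) = 106.906074; PV = 1400 × 106.906074 = 149,668.5043

£149,669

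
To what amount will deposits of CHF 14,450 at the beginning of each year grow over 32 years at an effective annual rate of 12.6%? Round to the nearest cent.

Accumulation factor s(32|0.126) × (1+i) = 389.534145; FV = 14450 × 389.534145 = 5,628,768.4011
(Beginning-of-period payments → annuity-due factor ×(1+i).)

CHF 5,628,768.40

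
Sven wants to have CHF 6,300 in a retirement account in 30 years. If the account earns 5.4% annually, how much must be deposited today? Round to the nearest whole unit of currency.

PV = FV·(1+i)^(−n) = 6,300 × 0.206434 = 1,300.5355

CHF 1,301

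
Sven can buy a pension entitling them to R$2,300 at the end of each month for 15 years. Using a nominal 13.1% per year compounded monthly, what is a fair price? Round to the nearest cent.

With 12 periods per year: i = 0.0109167, n = 180.
PV = PMT · [1 − (1+i)^(−n)] / i = 2300 · 78.626907 = 180,841.8854

R$180,841.89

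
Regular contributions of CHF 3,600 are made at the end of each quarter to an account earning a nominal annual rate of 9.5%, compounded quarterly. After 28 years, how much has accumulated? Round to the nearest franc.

Periodic rate i = 0.095/4 = 0.02375; n = 28 × 4 = 112 periods.
FV = 3600 × [(1+0.02375)^112 − 1] / 0.02375 = 3600 × 541.413520 = 1,949,088.6710

CHF 1,949,089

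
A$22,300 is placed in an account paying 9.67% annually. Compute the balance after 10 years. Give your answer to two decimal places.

A$56,128.48

FV = 22,300 × (1 + 0.0967)^10 = 56,128.4821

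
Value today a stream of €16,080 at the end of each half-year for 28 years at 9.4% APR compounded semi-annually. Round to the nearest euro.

€315,996

i = 0.094/2 = 0.047 per half-year; n = 28·2 = 56.
PV = PMT · [1 − (1+i)^(−n)] / i = 16080 · 19.651466 = 315,995.5776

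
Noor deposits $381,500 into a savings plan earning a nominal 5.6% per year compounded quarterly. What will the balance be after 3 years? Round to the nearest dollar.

i = 0.056/4 = 0.014 per quarter; n = 3·4 = 12.
381,500 × (1+0.014)^12 = 381,500 × 1.181559 = 450,764.8077

$450,765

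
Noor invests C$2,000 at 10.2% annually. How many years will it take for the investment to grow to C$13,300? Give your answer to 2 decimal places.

19.51 years

n = ln(13300/2000) / ln(1+0.102) = ln(6.65000) / 0.097127 = 19.5067 years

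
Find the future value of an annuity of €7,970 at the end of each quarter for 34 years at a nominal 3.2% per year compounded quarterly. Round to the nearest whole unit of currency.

€1,948,176

Periodic rate i = 0.032/4 = 0.008; n = 34 × 4 = 136 periods.
FV = 7970 × [(1+0.008)^136 − 1] / 0.008 = 7970 × 244.438694 = 1,948,176.3884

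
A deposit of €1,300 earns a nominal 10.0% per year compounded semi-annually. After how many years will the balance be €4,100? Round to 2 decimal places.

Periodic rate i = 0.1/2 = 0.05.
(1+i)^n = 4100/1300 = 3.15385, so n = ln 3.15385 / ln 1.05 = 23.5421 half-years
= 23.5421/2 years

11.77 years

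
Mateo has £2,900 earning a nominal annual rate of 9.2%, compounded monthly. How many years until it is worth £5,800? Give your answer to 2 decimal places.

Periodic rate i = 0.092/12 = 0.00766667.
(1+i)^n = 5800/2900 = 2.00000, so n = ln 2.00000 / ln 1.00767 = 90.7566 months
= 90.7566/12 years

7.56 years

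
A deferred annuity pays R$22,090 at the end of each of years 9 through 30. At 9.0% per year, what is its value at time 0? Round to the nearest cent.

Value one period before first payment (t=8): 22090 × [1 − (1+0.09)^(−22)] / 0.09 = 22090 × 9.442425 = 208,583.1780
PV₀ = 208,583.1780 / (1+0.09)^8 = 208,583.1780 / 1.992563 = 104,680.8636

R$104,680.86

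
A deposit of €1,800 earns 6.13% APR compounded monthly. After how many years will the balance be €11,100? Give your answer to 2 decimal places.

29.75 years

Periodic rate i = 0.0613/12 = 0.00510833.
n = ln(11100/1800) / ln(1+0.00510833) = ln(6.16667) / 0.005095 = 357.0247 months
= 357.0247/12 years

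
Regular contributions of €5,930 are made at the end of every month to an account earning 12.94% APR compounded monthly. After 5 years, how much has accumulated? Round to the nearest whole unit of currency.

i = 0.1294/12 = 0.0107833 per month; n = 5·12 = 60.
Accumulation factor s(60|0.0107833) = 83.758850; FV = 5930 × 83.758850 = 496,689.9794

€496,690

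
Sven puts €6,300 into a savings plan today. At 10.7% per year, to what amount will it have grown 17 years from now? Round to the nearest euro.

€35,469

FV = PV·(1+i)^n = 6,300 × 5.630015 = 35,469.0947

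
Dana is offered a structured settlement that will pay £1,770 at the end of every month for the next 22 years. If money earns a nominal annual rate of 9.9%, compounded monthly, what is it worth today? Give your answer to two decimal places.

Periodic rate i = 0.099/12 = 0.00825; n = 22 × 12 = 264 periods.
PV = PMT · [1 − (1+i)^(−n)] / i = 1770 · 107.359462 = 190,026.2476

£190,026.25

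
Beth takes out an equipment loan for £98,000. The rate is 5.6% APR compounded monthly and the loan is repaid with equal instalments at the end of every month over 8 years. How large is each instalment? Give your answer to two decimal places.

£1,268.86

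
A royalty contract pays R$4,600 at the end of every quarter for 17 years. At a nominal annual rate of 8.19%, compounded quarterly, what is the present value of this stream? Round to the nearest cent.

Periodic rate i = 0.0819/4 = 0.020475; n = 17 × 4 = 68 periods.
PV = PMT · [1 − (1+i)^(−n)] / i = 4600 · 36.531270 = 168,043.8441

R$168,043.84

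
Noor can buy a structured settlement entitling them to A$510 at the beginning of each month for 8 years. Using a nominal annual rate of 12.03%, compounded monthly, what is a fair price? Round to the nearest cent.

i = 0.1203/12 = 0.010025 per month; n = 8·12 = 96.
PV = PMT · [1 − (1+i)^(−n)] / i × (1+i) = 510 · 62.081539 = 31,661.5851
(annuity-due: payments at period start, so ×(1+i).)

A$31,661.59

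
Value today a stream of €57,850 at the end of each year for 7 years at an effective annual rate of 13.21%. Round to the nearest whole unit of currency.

PV = 57850 × [1 − (1+0.1321)^(−7)] / 0.1321 = 57850 × 4.393853 = 254,184.4172

€254,184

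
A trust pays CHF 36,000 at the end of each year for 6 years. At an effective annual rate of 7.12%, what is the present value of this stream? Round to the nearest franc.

Annuity factor a(6|0.0712) = 4.748933; PV = 36000 × 4.748933 = 170,961.5866

CHF 170,962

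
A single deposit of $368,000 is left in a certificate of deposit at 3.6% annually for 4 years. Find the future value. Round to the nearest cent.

368,000 × (1+0.036)^4 = 368,000 × 1.151964 = 423,922.8637

$423,922.86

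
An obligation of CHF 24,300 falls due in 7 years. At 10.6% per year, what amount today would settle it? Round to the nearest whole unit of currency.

CHF 12,004

Discount factor = (1+0.106)^(−7) = 0.493985; PV = 24,300 × 0.493985 = 12,003.8452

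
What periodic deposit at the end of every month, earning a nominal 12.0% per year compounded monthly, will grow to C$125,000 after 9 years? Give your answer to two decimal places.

C$648.03

With 12 periods per year: i = 0.01, n = 108.
PMT = 125000 / ( [(1+0.01)^108 − 1] / 0.01 ) = 125000 / 192.892579 = 648.0291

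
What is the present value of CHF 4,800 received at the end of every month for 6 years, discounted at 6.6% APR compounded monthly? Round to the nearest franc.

CHF 284,738

With 12 periods per year: i = 0.0055, n = 72.
PV = 4800 × [1 − (1+0.0055)^(−72)] / 0.0055 = 4800 × 59.320487 = 284,738.3387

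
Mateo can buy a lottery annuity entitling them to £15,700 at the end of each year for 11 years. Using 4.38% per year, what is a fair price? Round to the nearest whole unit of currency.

Annuity factor a(11|0.0438) = 8.583648; PV = 15700 × 8.583648 = 134,763.2806

£134,763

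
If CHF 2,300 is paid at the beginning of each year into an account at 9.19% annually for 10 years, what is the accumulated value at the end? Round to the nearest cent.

Accumulation factor s(10|0.0919) × (1+i) = 16.740346; FV = 2300 × 16.740346 = 38,502.7958
(annuity-due: payments at period start, so ×(1+i).)

CHF 38,502.80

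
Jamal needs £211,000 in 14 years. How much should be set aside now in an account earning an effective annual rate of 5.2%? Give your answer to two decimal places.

Discount factor = (1+0.052)^(−14) = 0.491790; PV = 211,000 × 0.491790 = 103,767.6778

£103,767.68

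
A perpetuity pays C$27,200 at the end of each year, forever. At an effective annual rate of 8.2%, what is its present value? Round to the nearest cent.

C$331,707.32

PV = C/r = 27200/0.082 = 331,707.3171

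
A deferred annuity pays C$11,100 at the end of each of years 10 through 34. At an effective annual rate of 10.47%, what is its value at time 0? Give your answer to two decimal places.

C$39,679.24

PV at t=9 (ordinary 25-year annuity): 11100 × a(25|0.1047) = 11100 × 8.758698 = 97,221.5520
Discount back 9 years: 97,221.5520 × (1+0.1047)^(−9) = 97,221.5520 × 0.408132 = 39,679.2417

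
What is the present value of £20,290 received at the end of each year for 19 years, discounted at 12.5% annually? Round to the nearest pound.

£145,003

Annuity factor a(19|0.125) = 7.146523; PV = 20290 × 7.146523 = 145,002.9422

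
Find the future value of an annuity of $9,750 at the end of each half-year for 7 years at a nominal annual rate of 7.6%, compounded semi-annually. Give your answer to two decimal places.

$175,918.92

i = 0.076/2 = 0.038 per half-year; n = 7·2 = 14.
FV = 9750 × [(1+0.038)^14 − 1] / 0.038 = 9750 × 18.042966 = 175,918.9179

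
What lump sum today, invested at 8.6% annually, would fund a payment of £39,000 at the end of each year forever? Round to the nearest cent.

PV = C/r = 39000/0.086 = 453,488.3721

£453,488.37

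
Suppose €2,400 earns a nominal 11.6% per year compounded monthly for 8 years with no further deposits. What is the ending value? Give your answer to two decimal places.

With 12 periods per year: i = 0.00966667, n = 96.
FV = PV·(1+i)^n = 2,400 × 2.518197 = 6,043.6740

€6,043.67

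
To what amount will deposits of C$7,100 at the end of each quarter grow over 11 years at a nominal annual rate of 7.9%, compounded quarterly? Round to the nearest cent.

C$490,497.99

i = 0.079/4 = 0.01975 per quarter; n = 11·4 = 44.
FV = PMT · [(1+i)^n − 1] / i = 7100 · 69.084224 = 490,497.9887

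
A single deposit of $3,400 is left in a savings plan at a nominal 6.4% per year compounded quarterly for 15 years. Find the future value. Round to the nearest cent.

Periodic rate i = 0.064/4 = 0.016; n = 15 × 4 = 60 periods.
3,400 × (1+0.016)^60 = 3,400 × 2.591925 = 8,812.5459

$8,812.55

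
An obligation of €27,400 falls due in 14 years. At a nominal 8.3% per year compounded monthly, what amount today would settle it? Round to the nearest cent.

i = 0.083/12 = 0.00691667 per month; n = 14·12 = 168.
PV = 27,400 / (1 + 0.00691667)^168 = 27,400 / 3.183559 = 8,606.7189

€8,606.72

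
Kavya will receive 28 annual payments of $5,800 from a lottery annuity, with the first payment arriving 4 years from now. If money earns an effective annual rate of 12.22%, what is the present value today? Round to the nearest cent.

$32,254.05

PV at t=3 (ordinary 28-year annuity): 5800 × a(28|0.1222) = 5800 × 7.858995 = 45,582.1726
PV₀ = 45,582.1726 / (1+0.1222)^3 = 45,582.1726 / 1.413223 = 32,254.0480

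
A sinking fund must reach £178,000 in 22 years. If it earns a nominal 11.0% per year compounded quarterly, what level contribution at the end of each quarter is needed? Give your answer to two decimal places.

£495.23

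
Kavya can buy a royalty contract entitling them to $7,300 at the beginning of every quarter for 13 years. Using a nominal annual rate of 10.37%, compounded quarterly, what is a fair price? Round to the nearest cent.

With 4 periods per year: i = 0.025925, n = 52.
Annuity factor a(52|0.025925) × (1+i) = 29.116339; PV = 7300 × 29.116339 = 212,549.2753
(Beginning-of-period payments → annuity-due factor ×(1+i).)

$212,549.28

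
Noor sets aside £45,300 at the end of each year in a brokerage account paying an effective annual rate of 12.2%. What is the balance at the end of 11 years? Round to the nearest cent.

FV = PMT · [(1+i)^n − 1] / i = 45300 · 20.881082 = 945,913.0173

£945,913.02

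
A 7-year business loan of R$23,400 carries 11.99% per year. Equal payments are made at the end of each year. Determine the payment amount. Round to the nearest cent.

PMT = 23400 / ( [1 − (1+0.1199)^(−7)] / 0.1199 ) = 23400 / 4.565204 = 5,125.7293

R$5,125.73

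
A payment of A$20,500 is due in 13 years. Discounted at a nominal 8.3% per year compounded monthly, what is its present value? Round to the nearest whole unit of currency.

Periodic rate i = 0.083/12 = 0.00691667; n = 13 × 12 = 156 periods.
PV = FV·(1+i)^(−n) = 20,500 × 0.341200 = 6,994.6062

A$6,995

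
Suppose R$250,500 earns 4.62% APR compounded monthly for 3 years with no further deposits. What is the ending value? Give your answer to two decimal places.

Periodic rate i = 0.0462/12 = 0.00385; n = 3 × 12 = 36 periods.
250,500 × (1+0.00385)^36 = 250,500 × 1.148359 = 287,663.9039

R$287,663.90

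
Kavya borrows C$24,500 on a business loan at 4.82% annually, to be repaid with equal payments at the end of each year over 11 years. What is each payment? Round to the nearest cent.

C$2,921.71

Annuity-PV factor = 8.385500; PMT = 24500 / 8.385500 = 2,921.7102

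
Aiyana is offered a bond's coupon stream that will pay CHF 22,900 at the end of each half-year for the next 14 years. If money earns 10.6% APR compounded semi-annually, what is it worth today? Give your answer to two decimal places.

i = 0.106/2 = 0.053 per half-year; n = 14·2 = 28.
PV = 22900 × [1 − (1+0.053)^(−28)] / 0.053 = 22900 × 14.424378 = 330,318.2550

CHF 330,318.25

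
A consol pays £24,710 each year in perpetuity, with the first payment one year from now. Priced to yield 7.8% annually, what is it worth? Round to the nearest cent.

PV = PMT / i = 24710 / 0.078 = 316,794.8718

£316,794.87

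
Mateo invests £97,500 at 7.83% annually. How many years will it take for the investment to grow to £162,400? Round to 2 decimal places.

n = ln(162400/97500) / ln(1+0.0783) = ln(1.66564) / 0.075386 = 6.7680 years

6.77 years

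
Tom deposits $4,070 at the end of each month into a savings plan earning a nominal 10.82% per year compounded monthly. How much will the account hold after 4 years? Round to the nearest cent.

Periodic rate i = 0.1082/12 = 0.00901667; n = 4 × 12 = 48 periods.
FV = 4070 × [(1+0.00901667)^48 − 1] / 0.00901667 = 4070 × 59.731699 = 243,108.0134

$243,108.01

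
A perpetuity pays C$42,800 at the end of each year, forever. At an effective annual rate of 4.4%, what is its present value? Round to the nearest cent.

PV = C/r = 42800/0.044 = 972,727.2727

C$972,727.27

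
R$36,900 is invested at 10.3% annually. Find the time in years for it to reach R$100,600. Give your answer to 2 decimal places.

(1+i)^n = 100600/36900 = 2.72629, so n = ln 2.72629 / ln 1.103 = 10.2306 years

10.23 years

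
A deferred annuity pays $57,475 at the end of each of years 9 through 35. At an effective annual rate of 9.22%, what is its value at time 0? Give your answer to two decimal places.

Value one period before first payment (t=8): 57475 × [1 − (1+0.0922)^(−27)] / 0.0922 = 57475 × 9.843427 = 565,750.9585
Discount back 8 years: 565,750.9585 × (1+0.0922)^(−8) = 565,750.9585 × 0.493836 = 279,388.1107

$279,388.11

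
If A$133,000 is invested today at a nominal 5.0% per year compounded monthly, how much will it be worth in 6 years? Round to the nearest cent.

i = 0.05/12 = 0.00416667 per month; n = 6·12 = 72.
FV = 133,000 × (1 + 0.00416667)^72 = 179,419.3600

A$179,419.36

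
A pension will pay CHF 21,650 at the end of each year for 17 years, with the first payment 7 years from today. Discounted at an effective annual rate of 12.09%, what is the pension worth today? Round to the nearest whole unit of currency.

CHF 77,316

PV at t=6 (ordinary 17-year annuity): 21650 × a(17|0.1209) = 21650 × 7.082969 = 153,346.2782
PV₀ = 153,346.2782 / (1+0.1209)^6 = 153,346.2782 / 1.983358 = 77,316.4713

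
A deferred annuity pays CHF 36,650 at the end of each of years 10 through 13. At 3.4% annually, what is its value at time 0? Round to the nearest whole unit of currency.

Value one period before first payment (t=9): 36650 × [1 − (1+0.034)^(−4)] / 0.034 = 36650 × 3.681816 = 134,938.5401
Discount back 9 years: 134,938.5401 × (1+0.034)^(−9) = 134,938.5401 × 0.740142 = 99,873.7044

CHF 99,874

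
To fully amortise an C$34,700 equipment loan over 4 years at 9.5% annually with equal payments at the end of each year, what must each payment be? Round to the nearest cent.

Annuity-PV factor = 3.204481; PMT = 34700 / 3.204481 = 10,828.5862

C$10,828.59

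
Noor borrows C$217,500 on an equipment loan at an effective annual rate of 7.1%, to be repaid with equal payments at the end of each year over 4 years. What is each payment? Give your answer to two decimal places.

C$64,357.14

PMT = 217500 / ( [1 − (1+0.071)^(−4)] / 0.071 ) = 217500 / 3.379579 = 64,357.1358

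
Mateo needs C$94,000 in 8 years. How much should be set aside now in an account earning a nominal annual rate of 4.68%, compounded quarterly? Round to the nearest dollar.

i = 0.0468/4 = 0.0117 per quarter; n = 8·4 = 32.
PV = FV·(1+i)^(−n) = 94,000 × 0.689198 = 64,784.6108

C$64,785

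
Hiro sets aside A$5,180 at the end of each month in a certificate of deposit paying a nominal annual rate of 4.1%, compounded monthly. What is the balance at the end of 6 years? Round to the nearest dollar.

A$422,026

i = 0.041/12 = 0.00341667 per month; n = 6·12 = 72.
FV = 5180 × [(1+0.00341667)^72 − 1] / 0.00341667 = 5180 × 81.472229 = 422,026.1468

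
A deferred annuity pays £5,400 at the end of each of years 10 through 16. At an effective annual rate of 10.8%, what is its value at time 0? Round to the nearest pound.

£10,176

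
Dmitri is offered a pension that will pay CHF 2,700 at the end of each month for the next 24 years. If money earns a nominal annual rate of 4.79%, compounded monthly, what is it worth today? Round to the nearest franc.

Periodic rate i = 0.0479/12 = 0.00399167; n = 24 × 12 = 288 periods.
PV = PMT · [1 − (1+i)^(−n)] / i = 2700 · 170.983932 = 461,656.6176

CHF 461,657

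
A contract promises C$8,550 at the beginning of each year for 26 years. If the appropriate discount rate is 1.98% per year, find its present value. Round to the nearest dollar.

C$175,868

PV = 8550 × [1 − (1+0.0198)^(−26)] / 0.0198 × (1+i) = 8550 × 20.569374 = 175,868.1469
(Beginning-of-period payments → annuity-due factor ×(1+i).)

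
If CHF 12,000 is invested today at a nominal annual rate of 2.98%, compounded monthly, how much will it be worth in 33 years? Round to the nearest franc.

Periodic rate i = 0.0298/12 = 0.00248333; n = 33 × 12 = 396 periods.
12,000 × (1+0.00248333)^396 = 12,000 × 2.670274 = 32,043.2840

CHF 32,043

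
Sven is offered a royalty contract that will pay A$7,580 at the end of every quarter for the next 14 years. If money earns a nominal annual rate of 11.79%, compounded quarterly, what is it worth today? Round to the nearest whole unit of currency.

With 4 periods per year: i = 0.029475, n = 56.
PV = 7580 × [1 − (1+0.029475)^(−56)] / 0.029475 = 7580 × 27.258050 = 206,616.0227

A$206,616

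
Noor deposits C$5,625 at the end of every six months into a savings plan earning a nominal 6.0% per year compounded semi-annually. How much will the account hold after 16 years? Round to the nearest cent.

C$295,328.02

With 2 periods per year: i = 0.03, n = 32.
FV = 5625 × [(1+0.03)^32 − 1] / 0.03 = 5625 × 52.502759 = 295,328.0167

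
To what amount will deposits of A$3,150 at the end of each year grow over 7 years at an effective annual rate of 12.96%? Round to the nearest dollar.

A$32,734

FV = 3150 × [(1+0.1296)^7 − 1] / 0.1296 = 3150 × 10.391838 = 32,734.2896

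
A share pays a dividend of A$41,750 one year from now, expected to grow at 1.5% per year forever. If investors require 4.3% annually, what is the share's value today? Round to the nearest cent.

A$1,491,071.43

PV = D₁/(r − g) = 41750/(0.043 − 0.015) = 1,491,071.4286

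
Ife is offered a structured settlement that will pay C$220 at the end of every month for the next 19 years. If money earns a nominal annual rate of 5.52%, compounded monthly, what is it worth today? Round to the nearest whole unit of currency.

C$31,029

Periodic rate i = 0.0552/12 = 0.0046; n = 19 × 12 = 228 periods.
Annuity factor a(228|0.0046) = 141.043151; PV = 220 × 141.043151 = 31,029.4932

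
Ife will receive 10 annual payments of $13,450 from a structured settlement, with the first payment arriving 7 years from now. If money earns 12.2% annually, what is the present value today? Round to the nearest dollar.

$37,782

PV at t=6 (ordinary 10-year annuity): 13450 × a(10|0.122) = 13450 × 5.604264 = 75,377.3519
Discount back 6 years: 75,377.3519 × (1+0.122)^(−6) = 75,377.3519 × 0.501237 = 37,781.8948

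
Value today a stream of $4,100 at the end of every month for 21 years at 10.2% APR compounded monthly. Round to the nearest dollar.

$425,200

i = 0.102/12 = 0.0085 per month; n = 21·12 = 252.
PV = 4100 × [1 − (1+0.0085)^(−252)] / 0.0085 = 4100 × 103.707352 = 425,200.1442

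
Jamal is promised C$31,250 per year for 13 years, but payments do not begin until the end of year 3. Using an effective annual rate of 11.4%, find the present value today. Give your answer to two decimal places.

Value one period before first payment (t=2): 31250 × [1 − (1+0.114)^(−13)] / 0.114 = 31250 × 6.616233 = 206,757.2835
Discount back 2 years: 206,757.2835 × (1+0.114)^(−2) = 206,757.2835 × 0.805804 = 166,605.9225

C$166,605.92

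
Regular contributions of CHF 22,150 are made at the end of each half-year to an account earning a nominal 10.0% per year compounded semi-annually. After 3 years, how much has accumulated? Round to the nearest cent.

Periodic rate i = 0.1/2 = 0.05; n = 3 × 2 = 6 periods.
FV = PMT · [(1+i)^n − 1] / i = 22150 · 6.801913 = 150,662.3688

CHF 150,662.37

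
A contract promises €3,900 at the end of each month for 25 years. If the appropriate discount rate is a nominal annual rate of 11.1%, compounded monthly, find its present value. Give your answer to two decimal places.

Periodic rate i = 0.111/12 = 0.00925; n = 25 × 12 = 300 periods.
Annuity factor a(300|0.00925) = 101.281093; PV = 3900 × 101.281093 = 394,996.2640

€394,996.26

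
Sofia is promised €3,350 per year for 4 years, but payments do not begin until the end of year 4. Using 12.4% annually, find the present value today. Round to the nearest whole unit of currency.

Value one period before first payment (t=3): 3350 × [1 − (1+0.124)^(−4)] / 0.124 = 3350 × 3.011938 = 10,089.9910
Discount back 3 years: 10,089.9910 × (1+0.124)^(−3) = 10,089.9910 × 0.704208 = 7,105.4542

€7,105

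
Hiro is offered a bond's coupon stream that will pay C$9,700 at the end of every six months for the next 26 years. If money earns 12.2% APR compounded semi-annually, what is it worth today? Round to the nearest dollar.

With 2 periods per year: i = 0.061, n = 52.
Annuity factor a(52|0.061) = 15.639271; PV = 9700 × 15.639271 = 151,700.9284

C$151,701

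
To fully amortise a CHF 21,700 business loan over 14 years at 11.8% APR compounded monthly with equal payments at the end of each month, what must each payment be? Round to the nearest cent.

CHF 264.49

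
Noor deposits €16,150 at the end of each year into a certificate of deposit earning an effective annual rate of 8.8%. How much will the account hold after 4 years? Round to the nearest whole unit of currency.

€73,638

FV = 16150 × [(1+0.088)^4 − 1] / 0.088 = 16150 × 4.559657 = 73,638.4682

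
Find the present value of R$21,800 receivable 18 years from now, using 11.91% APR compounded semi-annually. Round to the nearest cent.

R$2,716.97

With 2 periods per year: i = 0.05955, n = 36.
Discount factor = (1+0.05955)^(−36) = 0.124631; PV = 21,800 × 0.124631 = 2,716.9653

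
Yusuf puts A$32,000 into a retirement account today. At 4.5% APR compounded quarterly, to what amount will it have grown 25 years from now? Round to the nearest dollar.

A$97,950

With 4 periods per year: i = 0.01125, n = 100.
FV = 32,000 × (1 + 0.01125)^100 = 97,949.7745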